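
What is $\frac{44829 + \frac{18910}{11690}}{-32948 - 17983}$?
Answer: $- \frac{52406992}{59538339} \approx -0.88022$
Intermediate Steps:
$\frac{44829 + \frac{18910}{11690}}{-32948 - 17983} = \frac{44829 + 18910 \cdot \frac{1}{11690}}{-50931} = \left(44829 + \frac{1891}{1169}\right) \left(- \frac{1}{50931}\right) = \frac{52406992}{1169} \left(- \frac{1}{50931}\right) = - \frac{52406992}{59538339}$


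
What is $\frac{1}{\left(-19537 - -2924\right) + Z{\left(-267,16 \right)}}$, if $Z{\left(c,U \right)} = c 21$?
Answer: $- \frac{1}{22220} \approx -4.5004 \cdot 10^{-5}$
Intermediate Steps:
$Z{\left(c,U \right)} = 21 c$
$\frac{1}{\left(-19537 - -2924\right) + Z{\left(-267,16 \right)}} = \frac{1}{\left(-19537 - -2924\right) + 21 \left(-267\right)} = \frac{1}{\left(-19537 + 2924\right) - 5607} = \frac{1}{-16613 - 5607} = \frac{1}{-22220} = - \frac{1}{22220}$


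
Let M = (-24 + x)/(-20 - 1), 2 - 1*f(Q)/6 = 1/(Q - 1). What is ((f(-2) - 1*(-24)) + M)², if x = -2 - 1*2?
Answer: 13924/9 ≈ 1547.1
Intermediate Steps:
f(Q) = 12 - 6/(-1 + Q) (f(Q) = 12 - 6/(Q - 1) = 12 - 6/(-1 + Q))
x = -4 (x = -2 - 2 = -4)
M = 4/3 (M = (-24 - 4)/(-20 - 1) = -28/(-21) = -28*(-1/21) = 4/3 ≈ 1.3333)
((f(-2) - 1*(-24)) + M)² = ((6*(-3 + 2*(-2))/(-1 - 2) - 1*(-24)) + 4/3)² = ((6*(-3 - 4)/(-3) + 24) + 4/3)² = ((6*(-⅓)*(-7) + 24) + 4/3)² = ((14 + 24) + 4/3)² = (38 + 4/3)² = (118/3)² = 13924/9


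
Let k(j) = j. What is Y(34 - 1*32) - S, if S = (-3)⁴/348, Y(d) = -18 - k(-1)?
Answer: -1999/116 ≈ -17.233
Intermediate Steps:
Y(d) = -17 (Y(d) = -18 - 1*(-1) = -18 + 1 = -17)
S = 27/116 (S = 81*(1/348) = 27/116 ≈ 0.23276)
Y(34 - 1*32) - S = -17 - 1*27/116 = -17 - 27/116 = -1999/116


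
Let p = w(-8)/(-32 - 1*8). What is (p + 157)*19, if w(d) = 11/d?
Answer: 954769/320 ≈ 2983.7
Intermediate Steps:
p = 11/320 (p = (11/(-8))/(-32 - 1*8) = (11*(-⅛))/(-32 - 8) = -11/8/(-40) = -11/8*(-1/40) = 11/320 ≈ 0.034375)
(p + 157)*19 = (11/320 + 157)*19 = (50251/320)*19 = 954769/320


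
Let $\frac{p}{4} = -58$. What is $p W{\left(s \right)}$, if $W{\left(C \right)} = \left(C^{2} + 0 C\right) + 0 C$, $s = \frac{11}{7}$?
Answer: $- \frac{28072}{49} \approx -572.9$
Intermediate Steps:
$s = \frac{11}{7}$ ($s = 11 \cdot \frac{1}{7} = \frac{11}{7} \approx 1.5714$)
$p = -232$ ($p = 4 \left(-58\right) = -232$)
$W{\left(C \right)} = C^{2}$ ($W{\left(C \right)} = \left(C^{2} + 0\right) + 0 = C^{2} + 0 = C^{2}$)
$p W{\left(s \right)} = - 232 \left(\frac{11}{7}\right)^{2} = \left(-232\right) \frac{121}{49} = - \frac{28072}{49}$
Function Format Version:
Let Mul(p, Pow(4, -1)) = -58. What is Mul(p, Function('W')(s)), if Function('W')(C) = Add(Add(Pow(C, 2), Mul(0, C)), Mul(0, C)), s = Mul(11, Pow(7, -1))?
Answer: Rational(-28072, 49) ≈ -572.90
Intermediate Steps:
s = Rational(11, 7) (s = Mul(11, Rational(1, 7)) = Rational(11, 7) ≈ 1.5714)
p = -232 (p = Mul(4, -58) = -232)
Function('W')(C) = Pow(C, 2) (Function('W')(C) = Add(Add(Pow(C, 2), 0), 0) = Add(Pow(C, 2), 0) = Pow(C, 2))
Mul(p, Function('W')(s)) = Mul(-232, Pow(Rational(11, 7), 2)) = Mul(-232, Rational(121, 49)) = Rational(-28072, 49)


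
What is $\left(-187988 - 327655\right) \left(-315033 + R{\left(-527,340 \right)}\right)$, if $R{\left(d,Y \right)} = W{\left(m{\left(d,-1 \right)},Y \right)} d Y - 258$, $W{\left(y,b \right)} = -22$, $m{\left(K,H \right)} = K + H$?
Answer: $-1870066483167$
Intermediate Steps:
$m{\left(K,H \right)} = H + K$
$R{\left(d,Y \right)} = -258 - 22 Y d$ ($R{\left(d,Y \right)} = - 22 d Y - 258 = - 22 Y d - 258 = -258 - 22 Y d$)
$\left(-187988 - 327655\right) \left(-315033 + R{\left(-527,340 \right)}\right) = \left(-187988 - 327655\right) \left(-315033 - \left(258 + 7480 \left(-527\right)\right)\right) = - 515643 \left(-315033 + \left(-258 + 3941960\right)\right) = - 515643 \left(-315033 + 3941702\right) = \left(-515643\right) 3626669 = -1870066483167$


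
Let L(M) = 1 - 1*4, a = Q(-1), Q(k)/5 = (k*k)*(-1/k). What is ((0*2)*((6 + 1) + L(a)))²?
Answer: 0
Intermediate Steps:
Q(k) = -5*k (Q(k) = 5*((k*k)*(-1/k)) = 5*(k²*(-1/k)) = 5*(-k) = -5*k)
a = 5 (a = -5*(-1) = 5)
L(M) = -3 (L(M) = 1 - 4 = -3)
((0*2)*((6 + 1) + L(a)))² = ((0*2)*((6 + 1) - 3))² = (0*(7 - 3))² = (0*4)² = 0² = 0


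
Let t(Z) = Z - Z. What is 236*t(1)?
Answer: 0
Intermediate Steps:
t(Z) = 0
236*t(1) = 236*0 = 0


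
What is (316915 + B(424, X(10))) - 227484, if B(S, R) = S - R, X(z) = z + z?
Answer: 89835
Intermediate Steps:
X(z) = 2*z
(316915 + B(424, X(10))) - 227484 = (316915 + (424 - 2*10)) - 227484 = (316915 + (424 - 1*20)) - 227484 = (316915 + (424 - 20)) - 227484 = (316915 + 404) - 227484 = 317319 - 227484 = 89835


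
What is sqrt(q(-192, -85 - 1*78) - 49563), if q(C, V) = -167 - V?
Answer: I*sqrt(49567) ≈ 222.64*I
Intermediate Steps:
sqrt(q(-192, -85 - 1*78) - 49563) = sqrt((-167 - (-85 - 1*78)) - 49563) = sqrt((-167 - (-85 - 78)) - 49563) = sqrt((-167 - 1*(-163)) - 49563) = sqrt((-167 + 163) - 49563) = sqrt(-4 - 49563) = sqrt(-49567) = I*sqrt(49567)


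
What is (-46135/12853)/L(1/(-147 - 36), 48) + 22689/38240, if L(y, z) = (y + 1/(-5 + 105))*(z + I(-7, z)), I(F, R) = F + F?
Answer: -15730973717313/693504693920 ≈ -22.683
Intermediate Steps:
I(F, R) = 2*F
L(y, z) = (-14 + z)*(1/100 + y) (L(y, z) = (y + 1/(-5 + 105))*(z + 2*(-7)) = (y + 1/100)*(z - 14) = (y + 1/100)*(-14 + z) = (1/100 + y)*(-14 + z) = (-14 + z)*(1/100 + y))
(-46135/12853)/L(1/(-147 - 36), 48) + 22689/38240 = (-46135/12853)/(-7/50 - 14/(-147 - 36) + (1/100)*48 + 48/(-147 - 36)) + 22689/38240 = (-46135*1/12853)/(-7/50 - 14/(-183) + 12/25 + 48/(-183)) + 22689*(1/38240) = -46135/(12853*(-7/50 - 14*(-1/183) + 12/25 - 1/183*48)) + 22689/38240 = -46135/(12853*(-7/50 + 14/183 + 12/25 - 16/61)) + 22689/38240 = -46135/(12853*1411/9150) + 22689/38240 = -46135/12853*9150/1411 + 22689/38240 = -422135250/18135583 + 22689/38240 = -15730973717313/693504693920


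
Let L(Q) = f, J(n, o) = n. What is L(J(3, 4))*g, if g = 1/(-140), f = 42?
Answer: -3/10 ≈ -0.30000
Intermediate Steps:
L(Q) = 42
g = -1/140 ≈ -0.0071429
L(J(3, 4))*g = 42*(-1/140) = -3/10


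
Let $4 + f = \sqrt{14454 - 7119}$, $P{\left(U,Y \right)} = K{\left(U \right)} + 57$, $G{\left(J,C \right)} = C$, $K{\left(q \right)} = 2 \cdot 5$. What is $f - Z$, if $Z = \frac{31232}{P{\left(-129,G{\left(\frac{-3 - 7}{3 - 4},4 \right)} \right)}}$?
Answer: $- \frac{31500}{67} + 3 \sqrt{815} \approx -384.5$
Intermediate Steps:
$K{\left(q \right)} = 10$
$P{\left(U,Y \right)} = 67$ ($P{\left(U,Y \right)} = 10 + 57 = 67$)
$f = -4 + 3 \sqrt{815}$ ($f = -4 + \sqrt{14454 - 7119} = -4 + \sqrt{7335} = -4 + 3 \sqrt{815} \approx 81.645$)
$Z = \frac{31232}{67} \approx 466.15$
$f - Z = \left(-4 + 3 \sqrt{815}\right) - \frac{31232}{67} = - \frac{31500}{67} + 3 \sqrt{815}$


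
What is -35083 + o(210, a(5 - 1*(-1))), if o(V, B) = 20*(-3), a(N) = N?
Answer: -35143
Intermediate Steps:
o(V, B) = -60
-35083 + o(210, a(5 - 1*(-1))) = -35083 - 60 = -35143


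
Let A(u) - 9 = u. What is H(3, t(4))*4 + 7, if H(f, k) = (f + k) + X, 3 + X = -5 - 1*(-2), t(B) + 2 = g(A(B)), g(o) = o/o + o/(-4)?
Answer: -22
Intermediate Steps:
A(u) = 9 + u
g(o) = 1 - o/4 (g(o) = 1 + o*(-¼) = 1 - o/4)
t(B) = -13/4 - B/4 (t(B) = -2 + (1 - (9 + B)/4) = -2 + (1 + (-9/4 - B/4)) = -2 + (-5/4 - B/4) = -13/4 - B/4)
X = -6 (X = -3 + (-5 - 1*(-2)) = -3 + (-5 + 2) = -3 - 3 = -6)
H(f, k) = -6 + f + k (H(f, k) = (f + k) - 6 = -6 + f + k)
H(3, t(4))*4 + 7 = (-6 + 3 + (-13/4 - ¼*4))*4 + 7 = (-6 + 3 + (-13/4 - 1))*4 + 7 = (-6 + 3 - 17/4)*4 + 7 = -29/4*4 + 7 = -29 + 7 = -22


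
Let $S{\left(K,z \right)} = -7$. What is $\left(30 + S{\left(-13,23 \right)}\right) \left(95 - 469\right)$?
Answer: $-8602$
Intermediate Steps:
$\left(30 + S{\left(-13,23 \right)}\right) \left(95 - 469\right) = \left(30 - 7\right) \left(95 - 469\right) = 23 \left(-374\right) = -8602$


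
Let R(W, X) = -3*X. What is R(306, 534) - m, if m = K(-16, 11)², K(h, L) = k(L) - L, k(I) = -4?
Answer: -1827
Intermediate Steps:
K(h, L) = -4 - L
m = 225 (m = (-4 - 1*11)² = (-4 - 11)² = (-15)² = 225)
R(306, 534) - m = -3*534 - 1*225 = -1602 - 225 = -1827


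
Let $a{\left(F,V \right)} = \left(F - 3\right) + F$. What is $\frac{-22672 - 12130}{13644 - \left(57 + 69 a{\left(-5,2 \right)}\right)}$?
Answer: $- \frac{17401}{7242} \approx -2.4028$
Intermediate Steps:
$a{\left(F,V \right)} = -3 + 2 F$ ($a{\left(F,V \right)} = \left(-3 + F\right) + F = -3 + 2 F$)
$\frac{-22672 - 12130}{13644 - \left(57 + 69 a{\left(-5,2 \right)}\right)} = \frac{-22672 - 12130}{13644 - \left(57 + 69 \left(-3 + 2 \left(-5\right)\right)\right)} = - \frac{34802}{13644 - \left(57 + 69 \left(-3 - 10\right)\right)} = - \frac{34802}{13644 - -840} = - \frac{34802}{13644 + \left(-57 + 897\right)} = - \frac{34802}{13644 + 840} = - \frac{34802}{14484} = \left(-34802\right) \frac{1}{14484} = - \frac{17401}{7242}$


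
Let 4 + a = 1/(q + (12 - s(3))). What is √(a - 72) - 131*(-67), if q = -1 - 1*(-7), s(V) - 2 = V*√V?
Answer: 8777 + √(-1215 + 228*√3)/√(16 - 3*√3) ≈ 8777.0 + 8.7125*I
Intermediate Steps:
s(V) = 2 + V^(3/2) (s(V) = 2 + V*√V = 2 + V^(3/2))
q = 6 (q = -1 + 7 = 6)
a = -4 + 1/(16 - 3*√3) (a = -4 + 1/(6 + (12 - (2 + 3^(3/2)))) = -4 + 1/(6 + (12 - (2 + 3*√3))) = -4 + 1/(6 + (12 + (-2 - 3*√3))) = -4 + 1/(6 + (10 - 3*√3)) = -4 + 1/(16 - 3*√3) ≈ -3.9074)
√(a - 72) - 131*(-67) = √((-900/229 + 3*√3/229) - 72) - 131*(-67) = √(-17388/229 + 3*√3/229) + 8777 = 8777 + √(-17388/229 + 3*√3/229)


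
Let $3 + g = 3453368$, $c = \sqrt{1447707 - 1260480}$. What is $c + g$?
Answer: $3453365 + 3 \sqrt{20803} \approx 3.4538 \cdot 10^{6}$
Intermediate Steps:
$c = 3 \sqrt{20803}$ ($c = \sqrt{187227} = 3 \sqrt{20803} \approx 432.7$)
$g = 3453365$ ($g = -3 + 3453368 = 3453365$)
$c + g = 3 \sqrt{20803} + 3453365 = 3453365 + 3 \sqrt{20803}$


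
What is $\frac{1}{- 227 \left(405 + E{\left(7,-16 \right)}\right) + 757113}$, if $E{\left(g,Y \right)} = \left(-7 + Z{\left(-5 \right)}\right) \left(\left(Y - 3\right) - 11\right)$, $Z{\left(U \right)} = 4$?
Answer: $\frac{1}{644748} \approx 1.551 \cdot 10^{-6}$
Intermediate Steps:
$E{\left(g,Y \right)} = 42 - 3 Y$ ($E{\left(g,Y \right)} = \left(-7 + 4\right) \left(\left(Y - 3\right) - 11\right) = - 3 \left(\left(Y - 3\right) - 11\right) = - 3 \left(\left(-3 + Y\right) - 11\right) = - 3 \left(-14 + Y\right) = 42 - 3 Y$)
$\frac{1}{- 227 \left(405 + E{\left(7,-16 \right)}\right) + 757113} = \frac{1}{- 227 \left(405 + \left(42 - -48\right)\right) + 757113} = \frac{1}{- 227 \left(405 + \left(42 + 48\right)\right) + 757113} = \frac{1}{- 227 \left(405 + 90\right) + 757113} = \frac{1}{\left(-227\right) 495 + 757113} = \frac{1}{-112365 + 757113} = \frac{1}{644748}$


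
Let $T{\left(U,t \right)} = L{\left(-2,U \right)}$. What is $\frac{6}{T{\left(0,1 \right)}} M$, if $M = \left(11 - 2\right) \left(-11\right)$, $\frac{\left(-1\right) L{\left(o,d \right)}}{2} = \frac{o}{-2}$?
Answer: $297$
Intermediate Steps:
$L{\left(o,d \right)} = o$ ($L{\left(o,d \right)} = - 2 \frac{o}{-2} = - 2 o \left(- \frac{1}{2}\right) = - 2 \left(- \frac{o}{2}\right) = o$)
$T{\left(U,t \right)} = -2$
$M = -99$ ($M = 9 \left(-11\right) = -99$)
$\frac{6}{T{\left(0,1 \right)}} M = \frac{6}{-2} \left(-99\right) = 6 \left(- \frac{1}{2}\right) \left(-99\right) = \left(-3\right) \left(-99\right) = 297$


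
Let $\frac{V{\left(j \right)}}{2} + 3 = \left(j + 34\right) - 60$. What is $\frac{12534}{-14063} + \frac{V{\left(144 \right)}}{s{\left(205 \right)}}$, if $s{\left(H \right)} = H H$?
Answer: $- \frac{2553692}{2882915} \approx -0.8858$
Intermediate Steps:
$s{\left(H \right)} = H^{2}$
$V{\left(j \right)} = -58 + 2 j$ ($V{\left(j \right)} = -6 + 2 \left(\left(j + 34\right) - 60\right) = -6 + 2 \left(\left(34 + j\right) - 60\right) = -6 + 2 \left(-26 + j\right) = -6 + \left(-52 + 2 j\right) = -58 + 2 j$)
$\frac{12534}{-14063} + \frac{V{\left(144 \right)}}{s{\left(205 \right)}} = \frac{12534}{-14063} + \frac{-58 + 2 \cdot 144}{205^{2}} = 12534 \left(- \frac{1}{14063}\right) + \frac{-58 + 288}{42025} = - \frac{12534}{14063} + 230 \cdot \frac{1}{42025} = - \frac{12534}{14063} + \frac{46}{8405} = - \frac{2553692}{2882915}$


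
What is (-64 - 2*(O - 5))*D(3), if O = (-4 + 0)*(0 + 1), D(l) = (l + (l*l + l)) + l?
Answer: -828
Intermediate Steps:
D(l) = l² + 3*l (D(l) = (l + (l² + l)) + l = (l + (l + l²)) + l = (l² + 2*l) + l = l² + 3*l)
O = -4 (O = -4*1 = -4)
(-64 - 2*(O - 5))*D(3) = (-64 - 2*(-4 - 5))*(3*(3 + 3)) = (-64 - 2*(-9))*(3*6) = (-64 + 18)*18 = -46*18 = -828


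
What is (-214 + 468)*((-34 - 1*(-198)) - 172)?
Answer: -2032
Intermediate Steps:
(-214 + 468)*((-34 - 1*(-198)) - 172) = 254*((-34 + 198) - 172) = 254*(164 - 172) = 254*(-8) = -2032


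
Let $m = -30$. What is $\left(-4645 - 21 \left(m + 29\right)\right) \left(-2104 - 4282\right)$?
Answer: $29528864$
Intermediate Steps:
$\left(-4645 - 21 \left(m + 29\right)\right) \left(-2104 - 4282\right) = \left(-4645 - 21 \left(-30 + 29\right)\right) \left(-2104 - 4282\right) = \left(-4645 - -21\right) \left(-6386\right) = \left(-4645 + 21\right) \left(-6386\right) = \left(-4624\right) \left(-6386\right) = 29528864$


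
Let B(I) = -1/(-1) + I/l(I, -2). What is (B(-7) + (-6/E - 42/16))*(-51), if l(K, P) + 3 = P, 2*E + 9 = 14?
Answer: 1071/8 ≈ 133.88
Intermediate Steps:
E = 5/2 (E = -9/2 + (1/2)*14 = -9/2 + 7 = 5/2 ≈ 2.5000)
l(K, P) = -3 + P
B(I) = 1 - I/5 (B(I) = -1/(-1) + I/(-3 - 2) = -1*(-1) + I/(-5) = 1 + I*(-1/5) = 1 - I/5)
(B(-7) + (-6/E - 42/16))*(-51) = ((1 - 1/5*(-7)) + (-6/5/2 - 42/16))*(-51) = ((1 + 7/5) + (-6*2/5 - 42*1/16))*(-51) = (12/5 + (-12/5 - 21/8))*(-51) = (12/5 - 201/40)*(-51) = -21/8*(-51) = 1071/8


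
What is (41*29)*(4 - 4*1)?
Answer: 0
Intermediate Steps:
(41*29)*(4 - 4*1) = 1189*(4 - 4) = 1189*0 = 0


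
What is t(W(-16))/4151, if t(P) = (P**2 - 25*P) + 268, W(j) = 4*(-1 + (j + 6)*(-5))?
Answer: 33784/4151 ≈ 8.1388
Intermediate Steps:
W(j) = -124 - 20*j (W(j) = 4*(-1 + (6 + j)*(-5)) = 4*(-1 + (-30 - 5*j)) = 4*(-31 - 5*j) = -124 - 20*j)
t(P) = 268 + P**2 - 25*P
t(W(-16))/4151 = (268 + (-124 - 20*(-16))**2 - 25*(-124 - 20*(-16)))/4151 = (268 + (-124 + 320)**2 - 25*(-124 + 320))*(1/4151) = (268 + 196**2 - 25*196)*(1/4151) = (268 + 38416 - 4900)*(1/4151) = 33784*(1/4151) = 33784/4151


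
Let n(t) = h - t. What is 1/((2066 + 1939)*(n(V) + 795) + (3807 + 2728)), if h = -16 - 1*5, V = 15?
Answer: 1/3046330 ≈ 3.2826e-7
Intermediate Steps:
h = -21 (h = -16 - 5 = -21)
n(t) = -21 - t
1/((2066 + 1939)*(n(V) + 795) + (3807 + 2728)) = 1/((2066 + 1939)*((-21 - 1*15) + 795) + (3807 + 2728)) = 1/(4005*((-21 - 15) + 795) + 6535) = 1/(4005*(-36 + 795) + 6535) = 1/(4005*759 + 6535) = 1/(3039795 + 6535) = 1/3046330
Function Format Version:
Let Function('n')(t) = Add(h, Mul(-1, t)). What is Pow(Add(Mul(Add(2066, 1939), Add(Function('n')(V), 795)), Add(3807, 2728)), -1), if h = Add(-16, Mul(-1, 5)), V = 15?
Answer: Rational(1, 3046330) ≈ 3.2826e-7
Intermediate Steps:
h = -21 (h = Add(-16, -5) = -21)
Function('n')(t) = Add(-21, Mul(-1, t))
Pow(Add(Mul(Add(2066, 1939), Add(Function('n')(V), 795)), Add(3807, 2728)), -1) = Pow(Add(Mul(Add(2066, 1939), Add(Add(-21, Mul(-1, 15)), 795)), Add(3807, 2728)), -1) = Pow(Add(Mul(4005, Add(Add(-21, -15), 795)), 6535), -1) = Pow(Add(Mul(4005, Add(-36, 795)), 6535), -1) = Pow(Add(Mul(4005, 759), 6535), -1) = Pow(Add(3039795, 6535), -1) = Pow(3046330, -1) = Rational(1, 3046330)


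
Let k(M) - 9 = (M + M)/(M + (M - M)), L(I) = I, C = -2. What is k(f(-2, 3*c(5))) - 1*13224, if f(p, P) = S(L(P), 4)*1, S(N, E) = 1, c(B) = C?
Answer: -13213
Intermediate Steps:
c(B) = -2
f(p, P) = 1 (f(p, P) = 1*1 = 1)
k(M) = 11 (k(M) = 9 + (M + M)/(M + (M - M)) = 9 + (2*M)/(M + 0) = 9 + (2*M)/M = 9 + 2 = 11)
k(f(-2, 3*c(5))) - 1*13224 = 11 - 1*13224 = 11 - 13224 = -13213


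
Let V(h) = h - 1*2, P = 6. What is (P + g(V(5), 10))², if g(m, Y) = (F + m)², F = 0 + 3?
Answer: 1764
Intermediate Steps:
F = 3
V(h) = -2 + h (V(h) = h - 2 = -2 + h)
g(m, Y) = (3 + m)²
(P + g(V(5), 10))² = (6 + (3 + (-2 + 5))²)² = (6 + (3 + 3)²)² = (6 + 6²)² = (6 + 36)² = 42² = 1764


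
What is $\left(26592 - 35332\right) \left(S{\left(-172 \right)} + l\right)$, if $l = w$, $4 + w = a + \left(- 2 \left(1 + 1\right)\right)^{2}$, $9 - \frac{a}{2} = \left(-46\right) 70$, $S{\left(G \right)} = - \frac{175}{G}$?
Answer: $- \frac{2431937775}{43} \approx -5.6557 \cdot 10^{7}$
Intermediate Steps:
$a = 6458$ ($a = 18 - 2 \left(\left(-46\right) 70\right) = 18 - -6440 = 18 + 6440 = 6458$)
$w = 6470$ ($w = -4 + \left(6458 + \left(- 2 \left(1 + 1\right)\right)^{2}\right) = -4 + \left(6458 + \left(\left(-2\right) 2\right)^{2}\right) = -4 + \left(6458 + \left(-4\right)^{2}\right) = -4 + \left(6458 + 16\right) = -4 + 6474 = 6470$)
$l = 6470$
$\left(26592 - 35332\right) \left(S{\left(-172 \right)} + l\right) = \left(26592 - 35332\right) \left(- \frac{175}{-172} + 6470\right) = - 8740 \left(\left(-175\right) \left(- \frac{1}{172}\right) + 6470\right) = - 8740 \left(\frac{175}{172} + 6470\right) = \left(-8740\right) \frac{1113015}{172} = - \frac{2431937775}{43}$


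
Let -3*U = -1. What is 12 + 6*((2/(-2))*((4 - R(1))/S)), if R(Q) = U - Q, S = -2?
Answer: 26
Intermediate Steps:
U = 1/3 (U = -1/3*(-1) = 1/3 ≈ 0.33333)
R(Q) = 1/3 - Q
12 + 6*((2/(-2))*((4 - R(1))/S)) = 12 + 6*((2/(-2))*((4 - (1/3 - 1*1))/(-2))) = 12 + 6*((2*(-1/2))*((4 - (1/3 - 1))*(-1/2))) = 12 + 6*(-(4 - 1*(-2/3))*(-1)/2) = 12 + 6*(-(4 + 2/3)*(-1)/2) = 12 + 6*(-14*(-1)/(3*2)) = 12 + 6*(-1*(-7/3)) = 12 + 6*(7/3) = 12 + 14 = 26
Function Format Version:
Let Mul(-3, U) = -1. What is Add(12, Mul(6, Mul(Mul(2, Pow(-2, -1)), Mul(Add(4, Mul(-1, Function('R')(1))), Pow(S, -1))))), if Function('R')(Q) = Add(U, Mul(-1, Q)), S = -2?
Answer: 26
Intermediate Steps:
U = Rational(1, 3) (U = Mul(Rational(-1, 3), -1) = Rational(1, 3) ≈ 0.33333)
Function('R')(Q) = Add(Rational(1, 3), Mul(-1, Q))
Add(12, Mul(6, Mul(Mul(2, Pow(-2, -1)), Mul(Add(4, Mul(-1, Function('R')(1))), Pow(S, -1))))) = Add(12, Mul(6, Mul(Mul(2, Pow(-2, -1)), Mul(Add(4, Mul(-1, Add(Rational(1, 3), Mul(-1, 1)))), Pow(-2, -1))))) = Add(12, Mul(6, Mul(Mul(2, Rational(-1, 2)), Mul(Add(4, Mul(-1, Add(Rational(1, 3), -1))), Rational(-1, 2))))) = Add(12, Mul(6, Mul(-1, Mul(Add(4, Mul(-1, Rational(-2, 3))), Rational(-1, 2))))) = Add(12, Mul(6, Mul(-1, Mul(Add(4, Rational(2, 3)), Rational(-1, 2))))) = Add(12, Mul(6, Mul(-1, Mul(Rational(14, 3), Rational(-1, 2))))) = Add(12, Mul(6, Mul(-1, Rational(-7, 3)))) = Add(12, Mul(6, Rational(7, 3))) = Add(12, 14) = 26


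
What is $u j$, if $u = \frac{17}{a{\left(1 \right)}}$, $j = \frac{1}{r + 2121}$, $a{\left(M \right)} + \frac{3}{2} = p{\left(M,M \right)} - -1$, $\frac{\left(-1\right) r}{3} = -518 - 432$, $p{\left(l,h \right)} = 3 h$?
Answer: $\frac{34}{24855} \approx 0.0013679$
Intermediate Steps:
$r = 2850$ ($r = - 3 \left(-518 - 432\right) = \left(-3\right) \left(-950\right) = 2850$)
$a{\left(M \right)} = - \frac{1}{2} + 3 M$ ($a{\left(M \right)} = - \frac{3}{2} + \left(3 M - -1\right) = - \frac{3}{2} + \left(3 M + 1\right) = - \frac{3}{2} + \left(1 + 3 M\right) = - \frac{1}{2} + 3 M$)
$j = \frac{1}{4971}$ ($j = \frac{1}{2850 + 2121} = \frac{1}{4971} \approx 0.00020117$)
$u = \frac{34}{5}$ ($u = \frac{17}{- \frac{1}{2} + 3 \cdot 1} = \frac{17}{- \frac{1}{2} + 3} = \frac{17}{\frac{5}{2}} = 17 \cdot \frac{2}{5} = \frac{34}{5} \approx 6.8$)
$u j = \frac{34}{5} \cdot \frac{1}{4971} = \frac{34}{24855}$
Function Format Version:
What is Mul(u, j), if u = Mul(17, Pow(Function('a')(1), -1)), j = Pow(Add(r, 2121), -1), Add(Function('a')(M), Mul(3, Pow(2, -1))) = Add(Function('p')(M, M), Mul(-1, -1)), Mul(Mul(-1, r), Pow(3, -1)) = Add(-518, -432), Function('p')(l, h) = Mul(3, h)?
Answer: Rational(34, 24855) ≈ 0.0013679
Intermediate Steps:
r = 2850 (r = Mul(-3, Add(-518, -432)) = Mul(-3, -950) = 2850)
Function('a')(M) = Add(Rational(-1, 2), Mul(3, M)) (Function('a')(M) = Add(Rational(-3, 2), Add(Mul(3, M), Mul(-1, -1))) = Add(Rational(-3, 2), Add(Mul(3, M), 1)) = Add(Rational(-3, 2), Add(1, Mul(3, M))) = Add(Rational(-1, 2), Mul(3, M)))
j = Rational(1, 4971) (j = Pow(Add(2850, 2121), -1) = Pow(4971, -1) = Rational(1, 4971) ≈ 0.00020117)
u = Rational(34, 5) (u = Mul(17, Pow(Add(Rational(-1, 2), Mul(3, 1)), -1)) = Mul(17, Pow(Add(Rational(-1, 2), 3), -1)) = Mul(17, Pow(Rational(5, 2), -1)) = Mul(17, Rational(2, 5)) = Rational(34, 5) ≈ 6.8000)
Mul(u, j) = Mul(Rational(34, 5), Rational(1, 4971)) = Rational(34, 24855)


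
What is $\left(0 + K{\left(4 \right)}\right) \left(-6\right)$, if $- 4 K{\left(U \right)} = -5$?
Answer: $- \frac{15}{2} \approx -7.5$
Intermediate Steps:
$K{\left(U \right)} = \frac{5}{4}$ ($K{\left(U \right)} = \left(- \frac{1}{4}\right) \left(-5\right) = \frac{5}{4}$)
$\left(0 + K{\left(4 \right)}\right) \left(-6\right) = \left(0 + \frac{5}{4}\right) \left(-6\right) = \frac{5}{4} \left(-6\right) = - \frac{15}{2}$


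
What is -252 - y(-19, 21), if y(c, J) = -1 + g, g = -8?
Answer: -243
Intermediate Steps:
y(c, J) = -9 (y(c, J) = -1 - 8 = -9)
-252 - y(-19, 21) = -252 - 1*(-9) = -252 + 9 = -243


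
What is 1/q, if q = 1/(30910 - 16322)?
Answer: 14588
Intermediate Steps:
q = 1/14588 ≈ 6.8550e-5
1/q = 1/(1/14588) = 14588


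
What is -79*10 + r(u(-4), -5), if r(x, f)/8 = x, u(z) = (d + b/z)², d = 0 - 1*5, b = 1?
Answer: -1139/2 ≈ -569.50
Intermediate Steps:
d = -5 (d = 0 - 5 = -5)
u(z) = (-5 + 1/z)²
r(x, f) = 8*x
-79*10 + r(u(-4), -5) = -79*10 + 8*((-1 + 5*(-4))²/(-4)²) = -790 + 8*((-1 - 20)²/16) = -790 + 8*((1/16)*(-21)²) = -790 + 8*((1/16)*441) = -790 + 8*(441/16) = -790 + 441/2 = -1139/2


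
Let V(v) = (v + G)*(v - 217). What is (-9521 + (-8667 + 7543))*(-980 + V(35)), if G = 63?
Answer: 200296320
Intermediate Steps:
V(v) = (-217 + v)*(63 + v) (V(v) = (v + 63)*(v - 217) = (63 + v)*(-217 + v) = (-217 + v)*(63 + v))
(-9521 + (-8667 + 7543))*(-980 + V(35)) = (-9521 + (-8667 + 7543))*(-980 + (-13671 + 35**2 - 154*35)) = (-9521 - 1124)*(-980 + (-13671 + 1225 - 5390)) = -10645*(-980 - 17836) = -10645*(-18816) = 200296320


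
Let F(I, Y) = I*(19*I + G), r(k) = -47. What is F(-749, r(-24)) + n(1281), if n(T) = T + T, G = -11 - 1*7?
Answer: 10675063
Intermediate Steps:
G = -18 (G = -11 - 7 = -18)
n(T) = 2*T
F(I, Y) = I*(-18 + 19*I) (F(I, Y) = I*(19*I - 18) = I*(-18 + 19*I))
F(-749, r(-24)) + n(1281) = -749*(-18 + 19*(-749)) + 2*1281 = -749*(-18 - 14231) + 2562 = -749*(-14249) + 2562 = 10672501 + 2562 = 10675063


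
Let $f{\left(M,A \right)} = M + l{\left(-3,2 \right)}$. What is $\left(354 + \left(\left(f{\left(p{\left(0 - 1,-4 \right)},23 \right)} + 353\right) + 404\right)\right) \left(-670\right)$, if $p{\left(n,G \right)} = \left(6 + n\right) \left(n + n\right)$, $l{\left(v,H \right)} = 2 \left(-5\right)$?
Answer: $-730970$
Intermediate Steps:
$l{\left(v,H \right)} = -10$
$p{\left(n,G \right)} = 2 n \left(6 + n\right)$ ($p{\left(n,G \right)} = \left(6 + n\right) 2 n = 2 n \left(6 + n\right)$)
$f{\left(M,A \right)} = -10 + M$ ($f{\left(M,A \right)} = M - 10 = -10 + M$)
$\left(354 + \left(\left(f{\left(p{\left(0 - 1,-4 \right)},23 \right)} + 353\right) + 404\right)\right) \left(-670\right) = \left(354 + \left(\left(\left(-10 + 2 \left(0 - 1\right) \left(6 + \left(0 - 1\right)\right)\right) + 353\right) + 404\right)\right) \left(-670\right) = \left(354 + \left(\left(\left(-10 + 2 \left(-1\right) \left(6 - 1\right)\right) + 353\right) + 404\right)\right) \left(-670\right) = \left(354 + \left(\left(\left(-10 + 2 \left(-1\right) 5\right) + 353\right) + 404\right)\right) \left(-670\right) = \left(354 + \left(\left(\left(-10 - 10\right) + 353\right) + 404\right)\right) \left(-670\right) = \left(354 + \left(\left(-20 + 353\right) + 404\right)\right) \left(-670\right) = \left(354 + \left(333 + 404\right)\right) \left(-670\right) = \left(354 + 737\right) \left(-670\right) = 1091 \left(-670\right) = -730970$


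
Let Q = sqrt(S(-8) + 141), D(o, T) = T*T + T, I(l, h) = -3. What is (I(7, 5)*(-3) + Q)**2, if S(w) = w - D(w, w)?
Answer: (9 + sqrt(77))**2 ≈ 315.95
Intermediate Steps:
D(o, T) = T + T**2 (D(o, T) = T**2 + T = T + T**2)
S(w) = w - w*(1 + w)
Q = sqrt(77) (Q = sqrt(-1*(-8)**2 + 141) = sqrt(-1*64 + 141) = sqrt(-64 + 141) = sqrt(77) ≈ 8.7750)
(I(7, 5)*(-3) + Q)**2 = (-3*(-3) + sqrt(77))**2 = (9 + sqrt(77))**2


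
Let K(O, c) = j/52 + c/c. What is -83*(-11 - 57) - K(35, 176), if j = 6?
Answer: 146715/26 ≈ 5642.9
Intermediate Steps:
K(O, c) = 29/26 (K(O, c) = 6/52 + c/c = 6*(1/52) + 1 = 3/26 + 1 = 29/26)
-83*(-11 - 57) - K(35, 176) = -83*(-11 - 57) - 1*29/26 = -83*(-68) - 29/26 = 5644 - 29/26 = 146715/26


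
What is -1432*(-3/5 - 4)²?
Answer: -757528/25 ≈ -30301.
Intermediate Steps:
-1432*(-3/5 - 4)² = -1432*(-3*⅕ - 4)² = -1432*(-⅗ - 4)² = -1432*(-23/5)² = -1432*529/25 = -757528/25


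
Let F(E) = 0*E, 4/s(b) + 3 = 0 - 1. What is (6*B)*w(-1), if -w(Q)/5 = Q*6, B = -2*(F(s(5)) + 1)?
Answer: -360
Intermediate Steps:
s(b) = -1 (s(b) = 4/(-3 + (0 - 1)) = 4/(-3 - 1) = 4/(-4) = 4*(-¼) = -1)
F(E) = 0
B = -2 (B = -2*(0 + 1) = -2*1 = -2)
w(Q) = -30*Q (w(Q) = -5*Q*6 = -30*Q)
(6*B)*w(-1) = (6*(-2))*(-30*(-1)) = -12*30 = -360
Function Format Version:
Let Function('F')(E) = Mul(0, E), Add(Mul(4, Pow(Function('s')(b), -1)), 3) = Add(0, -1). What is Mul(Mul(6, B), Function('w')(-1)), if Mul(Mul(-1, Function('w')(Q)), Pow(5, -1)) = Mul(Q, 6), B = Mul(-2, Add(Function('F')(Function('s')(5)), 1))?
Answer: -360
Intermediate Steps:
Function('s')(b) = -1 (Function('s')(b) = Mul(4, Pow(Add(-3, Add(0, -1)), -1)) = Mul(4, Pow(Add(-3, -1), -1)) = Mul(4, Pow(-4, -1)) = Mul(4, Rational(-1, 4)) = -1)
Function('F')(E) = 0
B = -2 (B = Mul(-2, Add(0, 1)) = Mul(-2, 1) = -2)
Function('w')(Q) = Mul(-30, Q) (Function('w')(Q) = Mul(-5, Mul(Q, 6)) = Mul(-5, Mul(6, Q)) = Mul(-30, Q))
Mul(Mul(6, B), Function('w')(-1)) = Mul(Mul(6, -2), Mul(-30, -1)) = Mul(-12, 30) = -360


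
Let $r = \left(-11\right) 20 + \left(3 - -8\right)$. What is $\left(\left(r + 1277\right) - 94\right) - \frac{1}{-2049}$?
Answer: $\frac{1995727}{2049} \approx 974.0$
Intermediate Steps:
$r = -209$ ($r = -220 + \left(3 + 8\right) = -220 + 11 = -209$)
$\left(\left(r + 1277\right) - 94\right) - \frac{1}{-2049} = \left(\left(-209 + 1277\right) - 94\right) - \frac{1}{-2049} = \left(1068 - 94\right) - - \frac{1}{2049} = 974 + \frac{1}{2049} = \frac{1995727}{2049}$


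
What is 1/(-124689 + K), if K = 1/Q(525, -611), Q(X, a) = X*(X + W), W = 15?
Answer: -283500/35349331499 ≈ -8.0200e-6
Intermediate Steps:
Q(X, a) = X*(15 + X) (Q(X, a) = X*(X + 15) = X*(15 + X))
K = 1/283500 (K = 1/(525*(15 + 525)) = 1/(525*540) = 1/283500 ≈ 3.5273e-6)
1/(-124689 + K) = 1/(-124689 + 1/283500) = 1/(-35349331499/283500) = -283500/35349331499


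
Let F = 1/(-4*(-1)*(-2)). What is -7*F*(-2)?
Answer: -7/4 ≈ -1.7500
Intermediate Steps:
F = -⅛ (F = 1/(4*(-2)) = 1/(-8) = -⅛ ≈ -0.12500)
-7*F*(-2) = -7*(-⅛)*(-2) = (7/8)*(-2) = -7/4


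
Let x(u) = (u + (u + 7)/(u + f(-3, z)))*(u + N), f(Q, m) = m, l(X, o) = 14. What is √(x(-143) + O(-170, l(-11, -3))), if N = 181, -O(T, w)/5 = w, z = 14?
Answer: 4*I*√5682837/129 ≈ 73.918*I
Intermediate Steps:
O(T, w) = -5*w
x(u) = (181 + u)*(u + (7 + u)/(14 + u)) (x(u) = (u + (u + 7)/(u + 14))*(u + 181) = (u + (7 + u)/(14 + u))*(181 + u) = (181 + u)*(u + (7 + u)/(14 + u)))
√(x(-143) + O(-170, l(-11, -3))) = √((1267 + (-143)³ + 196*(-143)² + 2722*(-143))/(14 - 143) - 5*14) = √((1267 - 2924207 + 196*20449 - 389246)/(-129) - 70) = √(-(1267 - 2924207 + 4008004 - 389246)/129 - 70) = √(-1/129*695818 - 70) = √(-695818/129 - 70) = √(-704848/129) = 4*I*√5682837/129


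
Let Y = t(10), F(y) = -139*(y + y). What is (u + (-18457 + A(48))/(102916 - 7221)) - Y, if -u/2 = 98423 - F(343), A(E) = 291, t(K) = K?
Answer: -37087955146/95695 ≈ -3.8756e+5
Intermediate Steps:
F(y) = -278*y
Y = 10
u = -387554 (u = -2*(98423 - (-278)*343) = -2*(98423 - 1*(-95354)) = -2*(98423 + 95354) = -2*193777 = -387554)
(u + (-18457 + A(48))/(102916 - 7221)) - Y = (-387554 + (-18457 + 291)/(102916 - 7221)) - 1*10 = (-387554 - 18166/95695) - 10 = -37086998196/95695 - 10 = -37087955146/95695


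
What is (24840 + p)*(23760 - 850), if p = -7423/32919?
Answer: 18733519302670/32919 ≈ 5.6908e+8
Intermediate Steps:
p = -7423/32919 (p = -7423*1/32919 = -7423/32919 ≈ -0.22549)
(24840 + p)*(23760 - 850) = (24840 - 7423/32919)*(23760 - 850) = (817700537/32919)*22910 = 18733519302670/32919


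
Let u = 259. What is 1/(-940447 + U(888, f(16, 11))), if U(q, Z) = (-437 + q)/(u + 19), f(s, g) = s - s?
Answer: -278/261443815 ≈ -1.0633e-6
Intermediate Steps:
f(s, g) = 0
U(q, Z) = -437/278 + q/278 (U(q, Z) = (-437 + q)/(259 + 19) = (-437 + q)/278 = (-437 + q)*(1/278) = -437/278 + q/278)
1/(-940447 + U(888, f(16, 11))) = 1/(-940447 + (-437/278 + (1/278)*888)) = 1/(-940447 + (-437/278 + 444/139)) = 1/(-940447 + 451/278) = 1/(-261443815/278) = -278/261443815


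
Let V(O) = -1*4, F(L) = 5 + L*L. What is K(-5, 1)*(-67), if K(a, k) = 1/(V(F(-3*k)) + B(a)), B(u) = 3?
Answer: 67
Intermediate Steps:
F(L) = 5 + L²
V(O) = -4
K(a, k) = -1 (K(a, k) = 1/(-4 + 3) = 1/(-1) = -1)
K(-5, 1)*(-67) = -1*(-67) = 67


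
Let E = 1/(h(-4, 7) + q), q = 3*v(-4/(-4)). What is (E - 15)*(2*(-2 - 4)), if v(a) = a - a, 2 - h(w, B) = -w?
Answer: 186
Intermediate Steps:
h(w, B) = 2 + w (h(w, B) = 2 - (-1)*w = 2 + w)
v(a) = 0
q = 0 (q = 3*0 = 0)
E = -½ (E = 1/((2 - 4) + 0) = 1/(-2 + 0) = 1/(-2) = -½ ≈ -0.50000)
(E - 15)*(2*(-2 - 4)) = (-½ - 15)*(2*(-2 - 4)) = -31*(-6) = -31/2*(-12) = 186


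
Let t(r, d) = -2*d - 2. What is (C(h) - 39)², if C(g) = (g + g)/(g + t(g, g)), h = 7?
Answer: 133225/81 ≈ 1644.8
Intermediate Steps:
t(r, d) = -2 - 2*d
C(g) = 2*g/(-2 - g) (C(g) = (g + g)/(g + (-2 - 2*g)) = (2*g)/(-2 - g) = 2*g/(-2 - g))
(C(h) - 39)² = (2*7/(-2 - 1*7) - 39)² = (2*7/(-2 - 7) - 39)² = (2*7/(-9) - 39)² = (2*7*(-⅑) - 39)² = (-14/9 - 39)² = (-365/9)² = 133225/81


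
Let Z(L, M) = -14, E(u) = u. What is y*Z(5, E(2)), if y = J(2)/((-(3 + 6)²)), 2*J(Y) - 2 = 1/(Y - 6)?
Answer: 49/324 ≈ 0.15123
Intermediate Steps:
J(Y) = 1 + 1/(2*(-6 + Y)) (J(Y) = 1 + 1/(2*(Y - 6)) = 1 + 1/(2*(-6 + Y)))
y = -7/648 (y = ((-11/2 + 2)/(-6 + 2))/((-(3 + 6)²)) = (-7/2/(-4))/((-1*9²)) = (-¼*(-7/2))/((-1*81)) = (7/8)/(-81) = (7/8)*(-1/81) = -7/648 ≈ -0.010802)
y*Z(5, E(2)) = -7/648*(-14) = 49/324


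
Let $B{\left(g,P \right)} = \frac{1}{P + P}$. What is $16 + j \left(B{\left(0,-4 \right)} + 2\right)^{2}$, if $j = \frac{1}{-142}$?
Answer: $\frac{145183}{9088} \approx 15.975$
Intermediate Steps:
$B{\left(g,P \right)} = \frac{1}{2 P}$
$j = - \frac{1}{142} \approx -0.0070423$
$16 + j \left(B{\left(0,-4 \right)} + 2\right)^{2} = 16 - \frac{\left(\frac{1}{2 \left(-4\right)} + 2\right)^{2}}{142} = 16 - \frac{\left(\frac{1}{2} \left(- \frac{1}{4}\right) + 2\right)^{2}}{142} = 16 - \frac{\left(- \frac{1}{8} + 2\right)^{2}}{142} = 16 - \frac{\left(\frac{15}{8}\right)^{2}}{142} = 16 - \frac{225}{9088} = \frac{145183}{9088}$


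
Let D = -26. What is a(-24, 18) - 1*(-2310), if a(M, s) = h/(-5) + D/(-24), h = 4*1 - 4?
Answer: 27733/12 ≈ 2311.1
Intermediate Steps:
h = 0 (h = 4 - 4 = 0)
a(M, s) = 13/12 (a(M, s) = 0/(-5) - 26/(-24) = 0*(-⅕) - 26*(-1/24) = 0 + 13/12 = 13/12)
a(-24, 18) - 1*(-2310) = 13/12 - 1*(-2310) = 13/12 + 2310 = 27733/12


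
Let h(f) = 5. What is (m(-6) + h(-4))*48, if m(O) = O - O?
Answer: 240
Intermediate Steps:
m(O) = 0
(m(-6) + h(-4))*48 = (0 + 5)*48 = 5*48 = 240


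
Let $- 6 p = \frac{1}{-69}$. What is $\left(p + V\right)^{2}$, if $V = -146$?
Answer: $\frac{3653356249}{171396} \approx 21315.0$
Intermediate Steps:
$p = \frac{1}{414}$ ($p = - \frac{1}{6 \left(-69\right)} = \left(- \frac{1}{6}\right) \left(- \frac{1}{69}\right) = \frac{1}{414} \approx 0.0024155$)
$\left(p + V\right)^{2} = \left(\frac{1}{414} - 146\right)^{2} = \left(- \frac{60443}{414}\right)^{2} = \frac{3653356249}{171396}$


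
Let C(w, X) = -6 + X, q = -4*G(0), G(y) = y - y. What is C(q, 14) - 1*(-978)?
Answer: 986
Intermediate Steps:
G(y) = 0
q = 0 (q = -4*0 = 0)
C(q, 14) - 1*(-978) = (-6 + 14) - 1*(-978) = 8 + 978 = 986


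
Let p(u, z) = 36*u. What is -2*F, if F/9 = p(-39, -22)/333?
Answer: 2808/37 ≈ 75.892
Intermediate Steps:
F = -1404/37 (F = 9*((36*(-39))/333) = 9*(-1404*1/333) = 9*(-156/37) = -1404/37 ≈ -37.946)
-2*F = -2*(-1404/37) = 2808/37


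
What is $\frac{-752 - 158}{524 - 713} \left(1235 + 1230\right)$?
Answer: $\frac{320450}{27} \approx 11869.0$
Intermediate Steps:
$\frac{-752 - 158}{524 - 713} \left(1235 + 1230\right) = - \frac{910}{-189} \cdot 2465 = \left(-910\right) \left(- \frac{1}{189}\right) 2465 = \frac{130}{27} \cdot 2465 = \frac{320450}{27}$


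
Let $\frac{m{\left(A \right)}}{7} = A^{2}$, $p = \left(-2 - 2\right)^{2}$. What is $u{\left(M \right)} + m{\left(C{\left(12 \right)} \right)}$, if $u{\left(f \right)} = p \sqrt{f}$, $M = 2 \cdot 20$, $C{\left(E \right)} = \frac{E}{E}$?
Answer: $7 + 32 \sqrt{10} \approx 108.19$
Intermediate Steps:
$C{\left(E \right)} = 1$
$M = 40$
$p = 16$ ($p = \left(-4\right)^{2} = 16$)
$m{\left(A \right)} = 7 A^{2}$
$u{\left(f \right)} = 16 \sqrt{f}$
$u{\left(M \right)} + m{\left(C{\left(12 \right)} \right)} = 16 \sqrt{40} + 7 \cdot 1^{2} = 16 \cdot 2 \sqrt{10} + 7 \cdot 1 = 32 \sqrt{10} + 7 = 7 + 32 \sqrt{10}$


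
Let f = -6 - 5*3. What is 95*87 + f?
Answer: 8244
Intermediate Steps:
f = -21 (f = -6 - 15 = -21)
95*87 + f = 95*87 - 21 = 8265 - 21 = 8244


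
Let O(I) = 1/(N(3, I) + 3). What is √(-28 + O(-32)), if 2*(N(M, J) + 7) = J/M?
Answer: I*√5509/14 ≈ 5.3016*I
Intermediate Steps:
N(M, J) = -7 + J/(2*M) (N(M, J) = -7 + (J/M)/2 = -7 + J/(2*M))
O(I) = 1/(-4 + I/6) (O(I) = 1/((-7 + (½)*I/3) + 3) = 1/((-7 + (½)*I*(⅓)) + 3) = 1/((-7 + I/6) + 3) = 1/(-4 + I/6))
√(-28 + O(-32)) = √(-28 + 6/(-24 - 32)) = √(-28 + 6/(-56)) = √(-28 + 6*(-1/56)) = √(-28 - 3/28) = √(-787/28) = I*√5509/14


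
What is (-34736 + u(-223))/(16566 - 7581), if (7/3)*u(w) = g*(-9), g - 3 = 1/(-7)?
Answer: -1702604/440265 ≈ -3.8672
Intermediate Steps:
g = 20/7 (g = 3 + 1/(-7) = 3 - ⅐ = 20/7 ≈ 2.8571)
u(w) = -540/49 (u(w) = 3*((20/7)*(-9))/7 = (3/7)*(-180/7) = -540/49)
(-34736 + u(-223))/(16566 - 7581) = (-34736 - 540/49)/(16566 - 7581) = -1702604/49/8985 = -1702604/49*1/8985 = -1702604/440265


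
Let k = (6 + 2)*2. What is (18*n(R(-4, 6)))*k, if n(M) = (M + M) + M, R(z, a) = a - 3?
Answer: 2592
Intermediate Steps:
R(z, a) = -3 + a
n(M) = 3*M (n(M) = 2*M + M = 3*M)
k = 16 (k = 8*2 = 16)
(18*n(R(-4, 6)))*k = (18*(3*(-3 + 6)))*16 = (18*(3*3))*16 = (18*9)*16 = 162*16 = 2592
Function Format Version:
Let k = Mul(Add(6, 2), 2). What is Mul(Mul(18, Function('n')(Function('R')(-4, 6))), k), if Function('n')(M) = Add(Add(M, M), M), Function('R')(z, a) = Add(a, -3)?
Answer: 2592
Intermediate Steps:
Function('R')(z, a) = Add(-3, a)
Function('n')(M) = Mul(3, M) (Function('n')(M) = Add(Mul(2, M), M) = Mul(3, M))
k = 16 (k = Mul(8, 2) = 16)
Mul(Mul(18, Function('n')(Function('R')(-4, 6))), k) = Mul(Mul(18, Mul(3, Add(-3, 6))), 16) = Mul(Mul(18, Mul(3, 3)), 16) = Mul(Mul(18, 9), 16) = Mul(162, 16) = 2592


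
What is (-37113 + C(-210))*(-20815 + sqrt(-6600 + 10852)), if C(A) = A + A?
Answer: 781249395 - 75066*sqrt(1063) ≈ 7.7880e+8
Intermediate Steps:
C(A) = 2*A
(-37113 + C(-210))*(-20815 + sqrt(-6600 + 10852)) = (-37113 + 2*(-210))*(-20815 + sqrt(-6600 + 10852)) = (-37113 - 420)*(-20815 + sqrt(4252)) = -37533*(-20815 + 2*sqrt(1063)) = 781249395 - 75066*sqrt(1063)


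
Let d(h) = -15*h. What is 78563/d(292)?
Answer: -78563/4380 ≈ -17.937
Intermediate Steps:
78563/d(292) = 78563/((-15*292)) = 78563/(-4380) = 78563*(-1/4380) = -78563/4380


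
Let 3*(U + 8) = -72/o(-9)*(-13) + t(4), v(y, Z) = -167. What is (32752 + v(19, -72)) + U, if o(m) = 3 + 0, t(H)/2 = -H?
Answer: 98035/3 ≈ 32678.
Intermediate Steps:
t(H) = -2*H (t(H) = 2*(-H) = -2*H)
o(m) = 3
U = 280/3 (U = -8 + (-72/3*(-13) - 2*4)/3 = -8 + (-72*⅓*(-13) - 8)/3 = -8 + (-24*(-13) - 8)/3 = -8 + (312 - 8)/3 = -8 + (⅓)*304 = -8 + 304/3 = 280/3 ≈ 93.333)
(32752 + v(19, -72)) + U = (32752 - 167) + 280/3 = 32585 + 280/3 = 98035/3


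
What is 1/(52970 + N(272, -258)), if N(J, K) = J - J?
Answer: 1/52970 ≈ 1.8879e-5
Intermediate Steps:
N(J, K) = 0
1/(52970 + N(272, -258)) = 1/(52970 + 0) = 1/52970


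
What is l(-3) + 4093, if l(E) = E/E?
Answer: 4094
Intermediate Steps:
l(E) = 1
l(-3) + 4093 = 1 + 4093 = 4094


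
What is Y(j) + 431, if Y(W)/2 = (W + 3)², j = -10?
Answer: 529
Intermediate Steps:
Y(W) = 2*(3 + W)² (Y(W) = 2*(W + 3)² = 2*(3 + W)²)
Y(j) + 431 = 2*(3 - 10)² + 431 = 2*(-7)² + 431 = 2*49 + 431 = 98 + 431 = 529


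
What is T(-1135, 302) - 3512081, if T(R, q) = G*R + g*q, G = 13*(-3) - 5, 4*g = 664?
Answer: -3412009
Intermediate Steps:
g = 166 (g = (¼)*664 = 166)
G = -44 (G = -39 - 5 = -44)
T(R, q) = -44*R + 166*q
T(-1135, 302) - 3512081 = (-44*(-1135) + 166*302) - 3512081 = (49940 + 50132) - 3512081 = 100072 - 3512081 = -3412009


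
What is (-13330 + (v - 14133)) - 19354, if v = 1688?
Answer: -45129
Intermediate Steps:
(-13330 + (v - 14133)) - 19354 = (-13330 + (1688 - 14133)) - 19354 = (-13330 - 12445) - 19354 = -25775 - 19354 = -45129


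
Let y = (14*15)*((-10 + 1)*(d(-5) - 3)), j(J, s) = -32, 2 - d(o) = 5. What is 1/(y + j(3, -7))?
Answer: 1/11308 ≈ 8.8433e-5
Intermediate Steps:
d(o) = -3 (d(o) = 2 - 1*5 = 2 - 5 = -3)
y = 11340 (y = (14*15)*((-10 + 1)*(-3 - 3)) = 210*(-9*(-6)) = 210*54 = 11340)
1/(y + j(3, -7)) = 1/(11340 - 32) = 1/11308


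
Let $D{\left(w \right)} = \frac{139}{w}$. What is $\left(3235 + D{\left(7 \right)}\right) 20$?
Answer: $\frac{455680}{7} \approx 65097.0$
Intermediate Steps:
$\left(3235 + D{\left(7 \right)}\right) 20 = \left(3235 + \frac{139}{7}\right) 20 = \frac{22784}{7} \cdot 20 = \frac{455680}{7}$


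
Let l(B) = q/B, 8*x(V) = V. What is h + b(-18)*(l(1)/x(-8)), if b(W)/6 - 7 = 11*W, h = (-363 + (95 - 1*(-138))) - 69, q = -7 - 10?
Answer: -19681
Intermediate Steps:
x(V) = V/8
q = -17
l(B) = -17/B
h = -199 (h = (-363 + (95 + 138)) - 69 = (-363 + 233) - 69 = -130 - 69 = -199)
b(W) = 42 + 66*W (b(W) = 42 + 6*(11*W) = 42 + 66*W)
h + b(-18)*(l(1)/x(-8)) = -199 + (42 + 66*(-18))*((-17/1)/(((⅛)*(-8)))) = -199 + (42 - 1188)*(-17*1/(-1)) = -199 - (-19482)*(-1) = -199 - 1146*17 = -199 - 19482 = -19681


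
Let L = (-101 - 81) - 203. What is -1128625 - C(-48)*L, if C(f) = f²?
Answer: -241585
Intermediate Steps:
L = -385 (L = -182 - 203 = -385)
-1128625 - C(-48)*L = -1128625 - (-48)²*(-385) = -1128625 - 2304*(-385) = -1128625 - 1*(-887040) = -1128625 + 887040 = -241585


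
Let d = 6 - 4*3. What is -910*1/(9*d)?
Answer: 455/27 ≈ 16.852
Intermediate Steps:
d = -6 (d = 6 - 12 = -6)
-910*1/(9*d) = -910/(-3*(-3)*(-6)) = -910/(9*(-6)) = -910/(-54) = -910*(-1/54) = 455/27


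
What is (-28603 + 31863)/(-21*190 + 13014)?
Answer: 815/2256 ≈ 0.36126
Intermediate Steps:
(-28603 + 31863)/(-21*190 + 13014) = 3260/(-3990 + 13014) = 3260/9024 = 3260*(1/9024) = 815/2256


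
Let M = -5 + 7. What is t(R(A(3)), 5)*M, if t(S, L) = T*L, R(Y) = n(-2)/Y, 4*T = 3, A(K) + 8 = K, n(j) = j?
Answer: 15/2 ≈ 7.5000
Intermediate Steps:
A(K) = -8 + K
M = 2
T = ¾ (T = (¼)*3 = ¾ ≈ 0.75000)
R(Y) = -2/Y
t(S, L) = 3*L/4
t(R(A(3)), 5)*M = ((¾)*5)*2 = (15/4)*2 = 15/2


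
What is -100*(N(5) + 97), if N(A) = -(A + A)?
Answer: -8700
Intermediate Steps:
N(A) = -2*A
-100*(N(5) + 97) = -100*(-2*5 + 97) = -100*(-10 + 97) = -100*87 = -8700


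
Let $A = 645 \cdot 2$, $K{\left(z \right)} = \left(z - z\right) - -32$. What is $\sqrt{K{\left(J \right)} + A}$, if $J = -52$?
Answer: $\sqrt{1322} \approx 36.359$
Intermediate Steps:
$K{\left(z \right)} = 32$ ($K{\left(z \right)} = 0 + 32 = 32$)
$A = 1290$
$\sqrt{K{\left(J \right)} + A} = \sqrt{32 + 1290} = \sqrt{1322}$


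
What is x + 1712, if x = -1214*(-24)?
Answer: 30848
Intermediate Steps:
x = 29136
x + 1712 = 29136 + 1712 = 30848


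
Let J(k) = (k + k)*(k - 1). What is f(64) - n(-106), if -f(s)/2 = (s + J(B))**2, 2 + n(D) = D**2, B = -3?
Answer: -26722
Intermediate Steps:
J(k) = 2*k*(-1 + k) (J(k) = (2*k)*(-1 + k) = 2*k*(-1 + k))
n(D) = -2 + D**2
f(s) = -2*(24 + s)**2 (f(s) = -2*(s + 2*(-3)*(-1 - 3))**2 = -2*(s + 2*(-3)*(-4))**2 = -2*(s + 24)**2 = -2*(24 + s)**2)
f(64) - n(-106) = -2*(24 + 64)**2 - (-2 + (-106)**2) = -2*88**2 - (-2 + 11236) = -2*7744 - 1*11234 = -15488 - 11234 = -26722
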